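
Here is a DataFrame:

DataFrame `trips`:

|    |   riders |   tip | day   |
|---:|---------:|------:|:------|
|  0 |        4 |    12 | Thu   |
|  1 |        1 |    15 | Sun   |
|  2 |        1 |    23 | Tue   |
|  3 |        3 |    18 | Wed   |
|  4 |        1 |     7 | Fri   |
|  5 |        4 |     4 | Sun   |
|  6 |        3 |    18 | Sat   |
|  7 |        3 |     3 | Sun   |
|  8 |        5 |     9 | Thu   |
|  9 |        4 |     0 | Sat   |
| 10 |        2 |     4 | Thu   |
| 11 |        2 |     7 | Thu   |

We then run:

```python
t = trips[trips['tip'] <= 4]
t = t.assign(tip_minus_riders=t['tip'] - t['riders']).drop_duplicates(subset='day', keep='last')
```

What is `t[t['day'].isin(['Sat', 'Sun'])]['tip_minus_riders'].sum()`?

-4

filter rows where tip <= 4:
    riders  tip  day
5        4    4  Sun
7        3    3  Sun
9        4    0  Sat
10       2    4  Thu
add column tip_minus_riders = t['tip'] - t['riders']:
    riders  tip  day  tip_minus_riders
5        4    4  Sun                 0
7        3    3  Sun                 0
9        4    0  Sat                -4
10       2    4  Thu                 2
drop duplicate day (keep=last):
    riders  tip  day  tip_minus_riders
7        3    3  Sun                 0
9        4    0  Sat                -4
10       2    4  Thu                 2
filter rows where day in ['Sat', 'Sun']:
   riders  tip  day  tip_minus_riders
7       3    3  Sun                 0
9       4    0  Sat                -4
So sum() = -4.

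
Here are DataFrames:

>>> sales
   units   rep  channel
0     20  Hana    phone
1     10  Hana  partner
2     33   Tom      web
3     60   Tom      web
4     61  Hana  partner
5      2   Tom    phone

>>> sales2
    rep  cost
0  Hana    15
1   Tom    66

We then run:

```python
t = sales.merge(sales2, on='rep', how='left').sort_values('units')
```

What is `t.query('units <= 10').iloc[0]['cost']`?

merge on 'rep' (how='left') → 6 rows:
   units   rep  channel  cost
0     20  Hana    phone    15
1     10  Hana  partner    15
2     33   Tom      web    66
3     60   Tom      web    66
4     61  Hana  partner    15
5      2   Tom    phone    66
sort by units:
   units   rep  channel  cost
5      2   Tom    phone    66
1     10  Hana  partner    15
0     20  Hana    phone    15
2     33   Tom      web    66
3     60   Tom      web    66
4     61  Hana  partner    15
filter rows where units <= 10:
   units   rep  channel  cost
5      2   Tom    phone    66
1     10  Hana  partner    15
Hence 66.

66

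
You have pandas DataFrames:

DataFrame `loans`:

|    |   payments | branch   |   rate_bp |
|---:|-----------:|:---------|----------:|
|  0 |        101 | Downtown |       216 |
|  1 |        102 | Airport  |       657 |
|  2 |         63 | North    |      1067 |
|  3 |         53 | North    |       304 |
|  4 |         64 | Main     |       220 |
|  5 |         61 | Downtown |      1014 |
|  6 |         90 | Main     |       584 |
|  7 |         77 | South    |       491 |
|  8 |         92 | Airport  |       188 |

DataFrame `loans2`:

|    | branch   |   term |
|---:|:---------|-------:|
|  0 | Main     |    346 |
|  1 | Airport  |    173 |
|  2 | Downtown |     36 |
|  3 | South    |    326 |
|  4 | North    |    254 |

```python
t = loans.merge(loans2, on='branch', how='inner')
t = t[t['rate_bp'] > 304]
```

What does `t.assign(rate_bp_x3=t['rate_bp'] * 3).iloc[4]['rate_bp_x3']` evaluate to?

merge on 'branch' (how='inner') → 9 rows:
   payments    branch  rate_bp  term
0       101  Downtown      216    36
1       102   Airport      657   173
2        63     North     1067   254
3        53     North      304   254
4        64      Main      220   346
5        61  Downtown     1014    36
6        90      Main      584   346
7        77     South      491   326
8        92   Airport      188   173
filter rows where rate_bp > 304:
   payments    branch  rate_bp  term
1       102   Airport      657   173
2        63     North     1067   254
5        61  Downtown     1014    36
6        90      Main      584   346
7        77     South      491   326
add column rate_bp_x3 = t['rate_bp'] * 3:
   payments    branch  rate_bp  term  rate_bp_x3
1       102   Airport      657   173        1971
2        63     North     1067   254        3201
5        61  Downtown     1014    36        3042
6        90      Main      584   346        1752
7        77     South      491   326        1473
So iloc[4]['rate_bp_x3'] = 1473.

1473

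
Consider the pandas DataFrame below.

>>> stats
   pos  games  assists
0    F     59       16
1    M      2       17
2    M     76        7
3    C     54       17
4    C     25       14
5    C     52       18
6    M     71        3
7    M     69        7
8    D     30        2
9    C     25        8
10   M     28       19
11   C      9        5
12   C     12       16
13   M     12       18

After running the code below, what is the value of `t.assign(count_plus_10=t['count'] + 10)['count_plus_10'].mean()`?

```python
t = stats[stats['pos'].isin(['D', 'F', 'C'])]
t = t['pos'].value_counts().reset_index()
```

filter rows where pos in ['D', 'F', 'C']:
   pos  games  assists
0    F     59       16
3    C     54       17
4    C     25       14
5    C     52       18
8    D     30        2
9    C     25        8
11   C      9        5
12   C     12       16
value_counts of pos:
pos
C    6
F    1
D    1
Name: count, dtype: int64
reset_index():
  pos  count
0   C      6
1   F      1
2   D      1
add column count_plus_10 = t['count'] + 10:
  pos  count  count_plus_10
0   C      6             16
1   F      1             11
2   D      1             11
The mean of column 'count_plus_10' is 12.6666666667.

12.6666666667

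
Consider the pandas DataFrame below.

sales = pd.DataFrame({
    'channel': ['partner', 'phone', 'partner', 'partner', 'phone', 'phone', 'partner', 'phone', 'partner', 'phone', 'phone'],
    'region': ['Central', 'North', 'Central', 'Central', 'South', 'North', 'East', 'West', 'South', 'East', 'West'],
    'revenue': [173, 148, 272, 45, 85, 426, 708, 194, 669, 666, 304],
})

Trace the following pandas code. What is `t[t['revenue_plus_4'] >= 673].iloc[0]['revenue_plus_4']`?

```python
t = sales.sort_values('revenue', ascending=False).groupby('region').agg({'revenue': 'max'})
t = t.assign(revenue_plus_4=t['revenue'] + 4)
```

sort by revenue descending:
    channel   region  revenue
6   partner     East      708
8   partner    South      669
9     phone     East      666
5     phone    North      426
10    phone     West      304
2   partner  Central      272
7     phone     West      194
0   partner  Central      173
1     phone    North      148
4     phone    South       85
3   partner  Central       45
group by region, max of revenue:
         revenue
region          
Central      272
East         708
North        426
South        669
West         304
add column revenue_plus_4 = t['revenue'] + 4:
         revenue  revenue_plus_4
region                          
Central      272             276
East         708             712
North        426             430
South        669             673
West         304             308
filter rows where revenue_plus_4 >= 673:
        revenue  revenue_plus_4
region                         
East        708             712
South       669             673
The value at position 0, column 'revenue_plus_4' is 712.

712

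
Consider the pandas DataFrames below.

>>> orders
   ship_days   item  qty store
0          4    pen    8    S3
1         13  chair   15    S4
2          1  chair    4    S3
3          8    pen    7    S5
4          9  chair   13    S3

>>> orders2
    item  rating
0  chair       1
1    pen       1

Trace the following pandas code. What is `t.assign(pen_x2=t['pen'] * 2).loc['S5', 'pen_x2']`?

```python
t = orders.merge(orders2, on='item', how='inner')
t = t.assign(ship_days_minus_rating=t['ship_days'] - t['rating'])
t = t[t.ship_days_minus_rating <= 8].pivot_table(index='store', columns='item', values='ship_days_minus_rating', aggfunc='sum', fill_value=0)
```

merge on 'item' (how='inner') → 5 rows:
   ship_days   item  qty store  rating
0          4    pen    8    S3       1
1         13  chair   15    S4       1
2          1  chair    4    S3       1
3          8    pen    7    S5       1
4          9  chair   13    S3       1
add column ship_days_minus_rating = t['ship_days'] - t['rating']:
   ship_days   item  qty store  rating  ship_days_minus_rating
0          4    pen    8    S3       1                       3
1         13  chair   15    S4       1                      12
2          1  chair    4    S3       1                       0
3          8    pen    7    S5       1                       7
4          9  chair   13    S3       1                       8
filter rows where ship_days_minus_rating <= 8:
   ship_days   item  qty store  rating  ship_days_minus_rating
0          4    pen    8    S3       1                       3
2          1  chair    4    S3       1                       0
3          8    pen    7    S5       1                       7
4          9  chair   13    S3       1                       8
pivot: rows=store, cols=item, sum(ship_days_minus_rating):
item   chair  pen
store            
S3         8    3
S5         0    7
add column pen_x2 = t['pen'] * 2:
item   chair  pen  pen_x2
store                    
S3         8    3       6
S5         0    7      14
Finally, value at row 'S5', column 'pen_x2' = 14.

14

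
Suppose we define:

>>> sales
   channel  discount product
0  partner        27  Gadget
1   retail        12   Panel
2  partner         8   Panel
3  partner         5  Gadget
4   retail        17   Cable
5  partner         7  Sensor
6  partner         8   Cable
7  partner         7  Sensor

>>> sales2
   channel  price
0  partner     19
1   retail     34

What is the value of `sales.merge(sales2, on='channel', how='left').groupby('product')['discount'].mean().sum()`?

merge on 'channel' (how='left') → 8 rows:
   channel  discount product  price
0  partner        27  Gadget     19
1   retail        12   Panel     34
2  partner         8   Panel     19
3  partner         5  Gadget     19
4   retail        17   Cable     34
5  partner         7  Sensor     19
6  partner         8   Cable     19
7  partner         7  Sensor     19
group by product, mean of discount:
product
Cable     12.5
Gadget    16.0
Panel     10.0
Sensor     7.0
Name: discount, dtype: float64
Hence 45.5.

45.5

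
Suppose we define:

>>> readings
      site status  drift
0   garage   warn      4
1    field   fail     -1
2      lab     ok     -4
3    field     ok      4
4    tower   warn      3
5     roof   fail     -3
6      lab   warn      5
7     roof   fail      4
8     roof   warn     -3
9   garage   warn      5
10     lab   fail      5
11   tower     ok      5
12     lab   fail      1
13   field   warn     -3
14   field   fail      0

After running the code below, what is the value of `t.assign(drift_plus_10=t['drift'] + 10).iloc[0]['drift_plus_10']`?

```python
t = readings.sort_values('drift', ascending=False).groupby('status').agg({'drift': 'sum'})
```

sort by drift descending:
      site status  drift
6      lab   warn      5
9   garage   warn      5
10     lab   fail      5
11   tower     ok      5
0   garage   warn      4
3    field     ok      4
7     roof   fail      4
4    tower   warn      3
12     lab   fail      1
14   field   fail      0
1    field   fail     -1
5     roof   fail     -3
8     roof   warn     -3
13   field   warn     -3
2      lab     ok     -4
group by status, sum of drift:
        drift
status       
fail        6
ok          5
warn       11
add column drift_plus_10 = t['drift'] + 10:
        drift  drift_plus_10
status                      
fail        6             16
ok          5             15
warn       11             21
Then the value at position 0, column 'drift_plus_10': 16

16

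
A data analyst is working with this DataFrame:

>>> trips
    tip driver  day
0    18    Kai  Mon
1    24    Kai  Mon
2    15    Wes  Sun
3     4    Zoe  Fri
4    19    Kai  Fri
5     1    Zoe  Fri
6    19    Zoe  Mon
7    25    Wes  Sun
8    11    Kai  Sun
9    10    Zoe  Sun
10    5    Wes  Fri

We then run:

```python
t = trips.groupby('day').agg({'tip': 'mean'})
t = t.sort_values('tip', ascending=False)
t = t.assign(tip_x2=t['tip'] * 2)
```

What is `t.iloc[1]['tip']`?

group by day, mean of tip:
           tip
day           
Fri   7.250000
Mon  20.333333
Sun  15.250000
sort by tip descending:
           tip
day           
Mon  20.333333
Sun  15.250000
Fri   7.250000
add column tip_x2 = t['tip'] * 2:
           tip     tip_x2
day                      
Mon  20.333333  40.666667
Sun  15.250000  30.500000
Fri   7.250000  14.500000
Hence 15.25.

15.25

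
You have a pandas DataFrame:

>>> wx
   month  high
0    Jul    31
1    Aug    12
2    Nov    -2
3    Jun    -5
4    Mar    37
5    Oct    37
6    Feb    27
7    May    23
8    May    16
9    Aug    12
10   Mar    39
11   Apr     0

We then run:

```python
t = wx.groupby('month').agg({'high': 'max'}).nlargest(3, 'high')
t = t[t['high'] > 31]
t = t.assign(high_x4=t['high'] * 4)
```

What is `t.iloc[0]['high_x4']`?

156

group by month, max of high:
       high
month      
Apr       0
Aug      12
Feb      27
Jul      31
Jun      -5
Mar      39
May      23
Nov      -2
Oct      37
take 3 rows with largest high:
       high
month      
Mar      39
Oct      37
Jul      31
filter rows where high > 31:
       high
month      
Mar      39
Oct      37
add column high_x4 = t['high'] * 4:
       high  high_x4
month               
Mar      39      156
Oct      37      148
Then the value at position 0, column 'high_x4': 156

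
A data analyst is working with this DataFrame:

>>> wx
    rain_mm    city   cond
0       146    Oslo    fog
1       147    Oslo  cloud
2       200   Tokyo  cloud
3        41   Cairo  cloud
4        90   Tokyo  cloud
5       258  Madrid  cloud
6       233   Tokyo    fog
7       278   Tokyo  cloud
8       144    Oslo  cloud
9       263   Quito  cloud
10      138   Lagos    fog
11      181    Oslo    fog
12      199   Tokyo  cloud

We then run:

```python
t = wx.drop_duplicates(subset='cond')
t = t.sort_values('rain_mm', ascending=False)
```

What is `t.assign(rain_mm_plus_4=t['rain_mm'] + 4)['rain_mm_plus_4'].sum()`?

301

drop duplicate cond (keep=first):
   rain_mm  city   cond
0      146  Oslo    fog
1      147  Oslo  cloud
sort by rain_mm descending:
   rain_mm  city   cond
1      147  Oslo  cloud
0      146  Oslo    fog
add column rain_mm_plus_4 = t['rain_mm'] + 4:
   rain_mm  city   cond  rain_mm_plus_4
1      147  Oslo  cloud             151
0      146  Oslo    fog             150
Taking the sum of column 'rain_mm_plus_4' gives 301.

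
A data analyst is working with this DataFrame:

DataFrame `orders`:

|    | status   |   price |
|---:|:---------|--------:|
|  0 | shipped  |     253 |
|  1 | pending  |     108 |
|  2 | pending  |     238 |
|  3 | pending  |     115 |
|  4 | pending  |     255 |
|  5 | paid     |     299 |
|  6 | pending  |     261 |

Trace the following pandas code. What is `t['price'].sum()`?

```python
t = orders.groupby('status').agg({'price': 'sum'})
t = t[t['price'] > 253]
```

1276

group by status, sum of price:
         price
status        
paid       299
pending    977
shipped    253
filter rows where price > 253:
         price
status        
paid       299
pending    977
Finally, sum of column 'price' = 1276.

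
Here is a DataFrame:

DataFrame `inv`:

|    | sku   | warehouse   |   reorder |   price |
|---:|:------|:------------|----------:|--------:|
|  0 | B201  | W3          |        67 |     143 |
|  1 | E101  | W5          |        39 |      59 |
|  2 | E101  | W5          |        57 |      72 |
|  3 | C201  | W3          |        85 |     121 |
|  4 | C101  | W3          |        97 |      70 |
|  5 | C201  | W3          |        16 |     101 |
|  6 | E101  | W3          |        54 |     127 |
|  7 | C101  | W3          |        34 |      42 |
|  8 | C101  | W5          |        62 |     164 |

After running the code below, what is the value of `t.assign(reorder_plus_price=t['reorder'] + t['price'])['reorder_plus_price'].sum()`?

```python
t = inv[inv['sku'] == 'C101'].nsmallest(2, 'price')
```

filter rows where sku == 'C101':
    sku warehouse  reorder  price
4  C101        W3       97     70
7  C101        W3       34     42
8  C101        W5       62    164
take 2 rows with smallest price:
    sku warehouse  reorder  price
7  C101        W3       34     42
4  C101        W3       97     70
add column reorder_plus_price = t['reorder'] + t['price']:
    sku warehouse  reorder  price  reorder_plus_price
7  C101        W3       34     42                  76
4  C101        W3       97     70                 167
Hence 243.

243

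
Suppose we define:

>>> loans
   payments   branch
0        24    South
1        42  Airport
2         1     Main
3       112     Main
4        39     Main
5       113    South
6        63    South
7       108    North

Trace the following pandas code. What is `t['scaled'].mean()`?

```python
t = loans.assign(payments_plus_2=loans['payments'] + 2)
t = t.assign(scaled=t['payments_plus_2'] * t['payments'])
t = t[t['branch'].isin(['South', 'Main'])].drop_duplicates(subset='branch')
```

add column payments_plus_2 = loans['payments'] + 2:
   payments   branch  payments_plus_2
0        24    South               26
1        42  Airport               44
2         1     Main                3
3       112     Main              114
4        39     Main               41
5       113    South              115
6        63    South               65
7       108    North              110
add column scaled = t['payments_plus_2'] * t['payments']:
   payments   branch  payments_plus_2  scaled
0        24    South               26     624
1        42  Airport               44    1848
2         1     Main                3       3
3       112     Main              114   12768
4        39     Main               41    1599
5       113    South              115   12995
6        63    South               65    4095
7       108    North              110   11880
filter rows where branch in ['South', 'Main']:
   payments branch  payments_plus_2  scaled
0        24  South               26     624
2         1   Main                3       3
3       112   Main              114   12768
4        39   Main               41    1599
5       113  South              115   12995
6        63  South               65    4095
drop duplicate branch (keep=first):
   payments branch  payments_plus_2  scaled
0        24  South               26     624
2         1   Main                3       3
Taking the mean of column 'scaled' gives 313.5.

313.5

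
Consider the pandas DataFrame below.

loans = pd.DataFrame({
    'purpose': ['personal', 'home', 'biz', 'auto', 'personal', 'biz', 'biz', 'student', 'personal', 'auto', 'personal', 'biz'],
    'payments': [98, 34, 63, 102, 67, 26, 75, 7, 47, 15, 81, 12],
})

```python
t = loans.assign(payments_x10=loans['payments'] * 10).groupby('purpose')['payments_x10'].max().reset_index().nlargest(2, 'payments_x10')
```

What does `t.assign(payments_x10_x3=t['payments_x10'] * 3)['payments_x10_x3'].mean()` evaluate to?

3000.0

add column payments_x10 = loans['payments'] * 10:
     purpose  payments  payments_x10
0   personal        98           980
1       home        34           340
2        biz        63           630
3       auto       102          1020
4   personal        67           670
5        biz        26           260
6        biz        75           750
7    student         7            70
8   personal        47           470
9       auto        15           150
10  personal        81           810
11       biz        12           120
group by purpose, max of payments_x10:
purpose
auto        1020
biz          750
home         340
personal     980
student       70
Name: payments_x10, dtype: int64
reset_index():
    purpose  payments_x10
0      auto          1020
1       biz           750
2      home           340
3  personal           980
4   student            70
take 2 rows with largest payments_x10:
    purpose  payments_x10
0      auto          1020
3  personal           980
add column payments_x10_x3 = t['payments_x10'] * 3:
    purpose  payments_x10  payments_x10_x3
0      auto          1020             3060
3  personal           980             2940
mean of column 'payments_x10_x3' → 3000.0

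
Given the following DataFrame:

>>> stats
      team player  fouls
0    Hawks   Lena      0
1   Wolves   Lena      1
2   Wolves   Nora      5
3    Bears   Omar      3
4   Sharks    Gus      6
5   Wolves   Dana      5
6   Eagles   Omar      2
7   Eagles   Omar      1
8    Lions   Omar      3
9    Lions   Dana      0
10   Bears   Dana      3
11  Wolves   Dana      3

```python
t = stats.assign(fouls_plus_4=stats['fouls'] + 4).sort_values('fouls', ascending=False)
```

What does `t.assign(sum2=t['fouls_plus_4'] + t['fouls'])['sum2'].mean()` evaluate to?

add column fouls_plus_4 = stats['fouls'] + 4:
      team player  fouls  fouls_plus_4
0    Hawks   Lena      0             4
1   Wolves   Lena      1             5
2   Wolves   Nora      5             9
3    Bears   Omar      3             7
4   Sharks    Gus      6            10
5   Wolves   Dana      5             9
6   Eagles   Omar      2             6
7   Eagles   Omar      1             5
8    Lions   Omar      3             7
9    Lions   Dana      0             4
10   Bears   Dana      3             7
11  Wolves   Dana      3             7
sort by fouls descending:
      team player  fouls  fouls_plus_4
4   Sharks    Gus      6            10
2   Wolves   Nora      5             9
5   Wolves   Dana      5             9
3    Bears   Omar      3             7
8    Lions   Omar      3             7
10   Bears   Dana      3             7
11  Wolves   Dana      3             7
6   Eagles   Omar      2             6
1   Wolves   Lena      1             5
7   Eagles   Omar      1             5
0    Hawks   Lena      0             4
9    Lions   Dana      0             4
add column sum2 = t['fouls_plus_4'] + t['fouls']:
      team player  fouls  fouls_plus_4  sum2
4   Sharks    Gus      6            10    16
2   Wolves   Nora      5             9    14
5   Wolves   Dana      5             9    14
3    Bears   Omar      3             7    10
8    Lions   Omar      3             7    10
10   Bears   Dana      3             7    10
11  Wolves   Dana      3             7    10
6   Eagles   Omar      2             6     8
1   Wolves   Lena      1             5     6
7   Eagles   Omar      1             5     6
0    Hawks   Lena      0             4     4
9    Lions   Dana      0             4     4

9.33333333333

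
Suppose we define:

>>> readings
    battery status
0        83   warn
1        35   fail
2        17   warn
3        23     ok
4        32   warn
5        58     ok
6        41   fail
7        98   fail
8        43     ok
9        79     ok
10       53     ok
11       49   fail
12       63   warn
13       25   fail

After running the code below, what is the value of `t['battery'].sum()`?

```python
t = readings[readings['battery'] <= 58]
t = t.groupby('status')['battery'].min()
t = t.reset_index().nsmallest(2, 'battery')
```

filter rows where battery <= 58:
    battery status
1        35   fail
2        17   warn
3        23     ok
4        32   warn
5        58     ok
6        41   fail
8        43     ok
10       53     ok
11       49   fail
13       25   fail
group by status, min of battery:
status
fail    25
ok      23
warn    17
Name: battery, dtype: int64
reset_index():
  status  battery
0   fail       25
1     ok       23
2   warn       17
take 2 rows with smallest battery:
  status  battery
2   warn       17
1     ok       23
The sum of column 'battery' is 40.

40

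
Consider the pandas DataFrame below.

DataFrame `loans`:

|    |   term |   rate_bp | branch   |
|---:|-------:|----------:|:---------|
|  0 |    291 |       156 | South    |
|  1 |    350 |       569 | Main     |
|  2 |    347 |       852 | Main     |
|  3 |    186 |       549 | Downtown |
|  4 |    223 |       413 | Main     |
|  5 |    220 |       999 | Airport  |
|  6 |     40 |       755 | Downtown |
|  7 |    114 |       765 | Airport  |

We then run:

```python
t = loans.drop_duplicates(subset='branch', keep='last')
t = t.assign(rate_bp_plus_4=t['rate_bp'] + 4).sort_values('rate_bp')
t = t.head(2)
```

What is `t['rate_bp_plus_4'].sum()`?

drop duplicate branch (keep=last):
   term  rate_bp    branch
0   291      156     South
4   223      413      Main
6    40      755  Downtown
7   114      765   Airport
add column rate_bp_plus_4 = t['rate_bp'] + 4:
   term  rate_bp    branch  rate_bp_plus_4
0   291      156     South             160
4   223      413      Main             417
6    40      755  Downtown             759
7   114      765   Airport             769
sort by rate_bp:
   term  rate_bp    branch  rate_bp_plus_4
0   291      156     South             160
4   223      413      Main             417
6    40      755  Downtown             759
7   114      765   Airport             769
take first 2 rows:
   term  rate_bp branch  rate_bp_plus_4
0   291      156  South             160
4   223      413   Main             417
sum of column 'rate_bp_plus_4' → 577

577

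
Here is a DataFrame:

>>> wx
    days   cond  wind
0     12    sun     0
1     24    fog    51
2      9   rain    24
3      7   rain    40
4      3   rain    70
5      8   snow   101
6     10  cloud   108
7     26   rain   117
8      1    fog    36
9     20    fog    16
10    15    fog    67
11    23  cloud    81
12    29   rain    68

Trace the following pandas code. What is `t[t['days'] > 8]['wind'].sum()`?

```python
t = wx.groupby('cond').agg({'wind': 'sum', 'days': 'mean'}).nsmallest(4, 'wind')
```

359

group by cond: sum(wind), mean(days):
       wind  days
cond             
cloud   189  16.5
fog     170  15.0
rain    319  14.8
snow    101   8.0
sun       0  12.0
take 4 rows with smallest wind:
       wind  days
cond             
sun       0  12.0
snow    101   8.0
fog     170  15.0
cloud   189  16.5
filter rows where days > 8:
       wind  days
cond             
sun       0  12.0
fog     170  15.0
cloud   189  16.5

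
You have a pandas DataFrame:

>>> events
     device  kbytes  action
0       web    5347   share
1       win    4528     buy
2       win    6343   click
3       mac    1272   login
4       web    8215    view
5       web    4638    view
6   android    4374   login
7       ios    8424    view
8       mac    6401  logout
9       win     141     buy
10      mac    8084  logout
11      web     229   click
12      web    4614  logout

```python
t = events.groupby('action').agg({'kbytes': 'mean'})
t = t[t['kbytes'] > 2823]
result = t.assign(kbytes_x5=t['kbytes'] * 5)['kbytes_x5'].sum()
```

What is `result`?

group by action, mean of kbytes:
             kbytes
action             
buy     2334.500000
click   3286.000000
login   2823.000000
logout  6366.333333
share   5347.000000
view    7092.333333
filter rows where kbytes > 2823:
             kbytes
action             
click   3286.000000
logout  6366.333333
share   5347.000000
view    7092.333333
add column kbytes_x5 = t['kbytes'] * 5:
             kbytes     kbytes_x5
action                           
click   3286.000000  16430.000000
logout  6366.333333  31831.666667
share   5347.000000  26735.000000
view    7092.333333  35461.666667
Reading off the sum of column 'kbytes_x5', we get 110458.333333.

110458.333333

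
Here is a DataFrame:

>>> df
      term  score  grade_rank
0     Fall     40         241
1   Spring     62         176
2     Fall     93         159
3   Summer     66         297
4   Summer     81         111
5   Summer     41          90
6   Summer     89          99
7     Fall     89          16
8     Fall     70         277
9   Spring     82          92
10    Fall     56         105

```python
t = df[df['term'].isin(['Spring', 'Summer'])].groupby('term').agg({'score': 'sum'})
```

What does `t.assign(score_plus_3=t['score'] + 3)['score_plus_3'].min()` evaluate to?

filter rows where term in ['Spring', 'Summer']:
     term  score  grade_rank
1  Spring     62         176
3  Summer     66         297
4  Summer     81         111
5  Summer     41          90
6  Summer     89          99
9  Spring     82          92
group by term, sum of score:
        score
term         
Spring    144
Summer    277
add column score_plus_3 = t['score'] + 3:
        score  score_plus_3
term                       
Spring    144           147
Summer    277           280
Then the min of column 'score_plus_3': 147

147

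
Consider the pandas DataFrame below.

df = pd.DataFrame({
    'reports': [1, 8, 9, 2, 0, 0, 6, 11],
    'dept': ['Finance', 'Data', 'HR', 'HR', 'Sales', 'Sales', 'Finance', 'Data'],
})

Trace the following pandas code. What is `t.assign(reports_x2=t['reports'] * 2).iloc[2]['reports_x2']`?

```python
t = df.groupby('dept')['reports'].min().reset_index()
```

group by dept, min of reports:
dept
Data       8
Finance    1
HR         2
Sales      0
Name: reports, dtype: int64
reset_index():
      dept  reports
0     Data        8
1  Finance        1
2       HR        2
3    Sales        0
add column reports_x2 = t['reports'] * 2:
      dept  reports  reports_x2
0     Data        8          16
1  Finance        1           2
2       HR        2           4
3    Sales        0           0
Taking the value at position 2, column 'reports_x2' gives 4.

4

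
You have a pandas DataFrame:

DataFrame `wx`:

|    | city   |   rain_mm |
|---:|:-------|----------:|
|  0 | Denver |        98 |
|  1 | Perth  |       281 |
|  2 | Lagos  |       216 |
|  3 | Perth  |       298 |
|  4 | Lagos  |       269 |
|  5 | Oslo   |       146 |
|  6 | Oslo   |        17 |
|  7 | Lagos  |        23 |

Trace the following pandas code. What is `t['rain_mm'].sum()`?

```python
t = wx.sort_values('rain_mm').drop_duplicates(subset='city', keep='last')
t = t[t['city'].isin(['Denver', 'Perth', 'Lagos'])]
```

sort by rain_mm:
     city  rain_mm
6    Oslo       17
7   Lagos       23
0  Denver       98
5    Oslo      146
2   Lagos      216
4   Lagos      269
1   Perth      281
3   Perth      298
drop duplicate city (keep=last):
     city  rain_mm
0  Denver       98
5    Oslo      146
4   Lagos      269
3   Perth      298
filter rows where city in ['Denver', 'Perth', 'Lagos']:
     city  rain_mm
0  Denver       98
4   Lagos      269
3   Perth      298
Reading off the sum of column 'rain_mm', we get 665.

665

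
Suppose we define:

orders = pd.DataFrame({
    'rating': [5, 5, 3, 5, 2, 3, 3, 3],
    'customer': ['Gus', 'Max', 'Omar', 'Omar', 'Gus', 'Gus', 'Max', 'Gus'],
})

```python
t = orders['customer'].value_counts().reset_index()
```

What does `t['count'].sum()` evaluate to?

8

value_counts of customer:
customer
Gus     4
Max     2
Omar    2
Name: count, dtype: int64
reset_index():
  customer  count
0      Gus      4
1      Max      2
2     Omar      2
So sum() = 8.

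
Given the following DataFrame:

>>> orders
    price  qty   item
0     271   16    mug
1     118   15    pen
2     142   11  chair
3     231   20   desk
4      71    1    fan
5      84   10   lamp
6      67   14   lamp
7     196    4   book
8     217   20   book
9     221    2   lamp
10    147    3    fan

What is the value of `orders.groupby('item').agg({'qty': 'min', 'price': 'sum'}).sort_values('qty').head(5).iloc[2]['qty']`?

4

group by item: min(qty), sum(price):
       qty  price
item             
book     4    413
chair   11    142
desk    20    231
fan      1    218
lamp     2    372
mug     16    271
pen     15    118
sort by qty:
       qty  price
item             
fan      1    218
lamp     2    372
book     4    413
chair   11    142
pen     15    118
mug     16    271
desk    20    231
take first 5 rows:
       qty  price
item             
fan      1    218
lamp     2    372
book     4    413
chair   11    142
pen     15    118
Then the value at position 2, column 'qty': 4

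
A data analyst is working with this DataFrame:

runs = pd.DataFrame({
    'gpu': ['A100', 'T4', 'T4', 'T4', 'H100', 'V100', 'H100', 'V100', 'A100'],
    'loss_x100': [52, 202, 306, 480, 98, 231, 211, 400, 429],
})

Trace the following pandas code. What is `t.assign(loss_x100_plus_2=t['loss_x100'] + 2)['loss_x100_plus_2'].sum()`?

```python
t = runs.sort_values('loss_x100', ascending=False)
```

sort by loss_x100 descending:
    gpu  loss_x100
3    T4        480
8  A100        429
7  V100        400
2    T4        306
5  V100        231
6  H100        211
1    T4        202
4  H100         98
0  A100         52
add column loss_x100_plus_2 = t['loss_x100'] + 2:
    gpu  loss_x100  loss_x100_plus_2
3    T4        480               482
8  A100        429               431
7  V100        400               402
2    T4        306               308
5  V100        231               233
6  H100        211               213
1    T4        202               204
4  H100         98               100
0  A100         52                54

2427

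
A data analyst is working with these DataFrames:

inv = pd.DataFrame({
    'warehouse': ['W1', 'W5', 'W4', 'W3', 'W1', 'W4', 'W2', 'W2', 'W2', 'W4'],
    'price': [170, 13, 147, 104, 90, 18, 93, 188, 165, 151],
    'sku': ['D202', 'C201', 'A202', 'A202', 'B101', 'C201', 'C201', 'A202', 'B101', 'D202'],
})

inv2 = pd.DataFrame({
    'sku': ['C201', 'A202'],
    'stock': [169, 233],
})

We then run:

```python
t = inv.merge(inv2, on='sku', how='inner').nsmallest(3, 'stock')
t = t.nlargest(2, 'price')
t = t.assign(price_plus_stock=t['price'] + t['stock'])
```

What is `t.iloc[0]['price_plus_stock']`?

262

merge on 'sku' (how='inner') → 6 rows:
  warehouse  price   sku  stock
0        W5     13  C201    169
1        W4    147  A202    233
2        W3    104  A202    233
3        W4     18  C201    169
4        W2     93  C201    169
5        W2    188  A202    233
take 3 rows with smallest stock:
  warehouse  price   sku  stock
0        W5     13  C201    169
3        W4     18  C201    169
4        W2     93  C201    169
take 2 rows with largest price:
  warehouse  price   sku  stock
4        W2     93  C201    169
3        W4     18  C201    169
add column price_plus_stock = t['price'] + t['stock']:
  warehouse  price   sku  stock  price_plus_stock
4        W2     93  C201    169               262
3        W4     18  C201    169               187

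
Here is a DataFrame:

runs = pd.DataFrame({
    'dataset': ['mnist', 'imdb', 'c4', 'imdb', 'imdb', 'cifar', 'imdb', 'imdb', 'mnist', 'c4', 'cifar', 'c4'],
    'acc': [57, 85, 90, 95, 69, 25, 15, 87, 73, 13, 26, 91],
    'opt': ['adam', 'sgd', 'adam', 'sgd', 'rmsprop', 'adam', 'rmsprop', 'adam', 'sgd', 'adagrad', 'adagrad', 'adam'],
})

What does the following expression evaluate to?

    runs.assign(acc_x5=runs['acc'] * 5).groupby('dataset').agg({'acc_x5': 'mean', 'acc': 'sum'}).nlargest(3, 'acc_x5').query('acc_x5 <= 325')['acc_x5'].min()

323.333333333

add column acc_x5 = runs['acc'] * 5:
   dataset  acc      opt  acc_x5
0    mnist   57     adam     285
1     imdb   85      sgd     425
2       c4   90     adam     450
3     imdb   95      sgd     475
4     imdb   69  rmsprop     345
5    cifar   25     adam     125
6     imdb   15  rmsprop      75
7     imdb   87     adam     435
8    mnist   73      sgd     365
9       c4   13  adagrad      65
10   cifar   26  adagrad     130
11      c4   91     adam     455
group by dataset: mean(acc_x5), sum(acc):
             acc_x5  acc
dataset                 
c4       323.333333  194
cifar    127.500000   51
imdb     351.000000  351
mnist    325.000000  130
take 3 rows with largest acc_x5:
             acc_x5  acc
dataset                 
imdb     351.000000  351
mnist    325.000000  130
c4       323.333333  194
filter rows where acc_x5 <= 325:
             acc_x5  acc
dataset                 
mnist    325.000000  130
c4       323.333333  194
The min of column 'acc_x5' is 323.333333333.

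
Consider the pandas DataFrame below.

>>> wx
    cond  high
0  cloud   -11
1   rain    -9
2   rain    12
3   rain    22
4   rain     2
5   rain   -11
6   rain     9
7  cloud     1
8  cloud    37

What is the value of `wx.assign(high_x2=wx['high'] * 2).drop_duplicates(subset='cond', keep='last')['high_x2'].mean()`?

46.0

add column high_x2 = wx['high'] * 2:
    cond  high  high_x2
0  cloud   -11      -22
1   rain    -9      -18
2   rain    12       24
3   rain    22       44
4   rain     2        4
5   rain   -11      -22
6   rain     9       18
7  cloud     1        2
8  cloud    37       74
drop duplicate cond (keep=last):
    cond  high  high_x2
6   rain     9       18
8  cloud    37       74
Reading off the mean of column 'high_x2', we get 46.0.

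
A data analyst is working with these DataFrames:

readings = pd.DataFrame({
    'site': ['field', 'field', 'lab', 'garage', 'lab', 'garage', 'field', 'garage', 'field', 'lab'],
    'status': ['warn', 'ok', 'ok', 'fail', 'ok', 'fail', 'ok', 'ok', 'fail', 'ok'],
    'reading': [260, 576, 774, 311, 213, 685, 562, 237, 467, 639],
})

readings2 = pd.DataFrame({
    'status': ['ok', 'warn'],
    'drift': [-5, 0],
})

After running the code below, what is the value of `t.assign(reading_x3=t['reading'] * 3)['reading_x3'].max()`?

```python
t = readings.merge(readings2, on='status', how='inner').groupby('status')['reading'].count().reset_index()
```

18

merge on 'status' (how='inner') → 7 rows:
     site status  reading  drift
0   field   warn      260      0
1   field     ok      576     -5
2     lab     ok      774     -5
3     lab     ok      213     -5
4   field     ok      562     -5
5  garage     ok      237     -5
6     lab     ok      639     -5
group by status, count of reading:
status
ok      6
warn    1
Name: reading, dtype: int64
reset_index():
  status  reading
0     ok        6
1   warn        1
add column reading_x3 = t['reading'] * 3:
  status  reading  reading_x3
0     ok        6          18
1   warn        1           3
Finally, max of column 'reading_x3' = 18.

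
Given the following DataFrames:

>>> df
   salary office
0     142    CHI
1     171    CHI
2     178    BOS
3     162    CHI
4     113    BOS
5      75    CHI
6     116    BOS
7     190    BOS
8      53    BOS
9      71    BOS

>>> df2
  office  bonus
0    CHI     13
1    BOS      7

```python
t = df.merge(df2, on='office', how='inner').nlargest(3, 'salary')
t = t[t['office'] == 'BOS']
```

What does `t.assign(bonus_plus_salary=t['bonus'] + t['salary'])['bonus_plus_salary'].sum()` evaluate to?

merge on 'office' (how='inner') → 10 rows:
   salary office  bonus
0     142    CHI     13
1     171    CHI     13
2     178    BOS      7
3     162    CHI     13
4     113    BOS      7
5      75    CHI     13
6     116    BOS      7
7     190    BOS      7
8      53    BOS      7
9      71    BOS      7
take 3 rows with largest salary:
   salary office  bonus
7     190    BOS      7
2     178    BOS      7
1     171    CHI     13
filter rows where office == 'BOS':
   salary office  bonus
7     190    BOS      7
2     178    BOS      7
add column bonus_plus_salary = t['bonus'] + t['salary']:
   salary office  bonus  bonus_plus_salary
7     190    BOS      7                197
2     178    BOS      7                185

382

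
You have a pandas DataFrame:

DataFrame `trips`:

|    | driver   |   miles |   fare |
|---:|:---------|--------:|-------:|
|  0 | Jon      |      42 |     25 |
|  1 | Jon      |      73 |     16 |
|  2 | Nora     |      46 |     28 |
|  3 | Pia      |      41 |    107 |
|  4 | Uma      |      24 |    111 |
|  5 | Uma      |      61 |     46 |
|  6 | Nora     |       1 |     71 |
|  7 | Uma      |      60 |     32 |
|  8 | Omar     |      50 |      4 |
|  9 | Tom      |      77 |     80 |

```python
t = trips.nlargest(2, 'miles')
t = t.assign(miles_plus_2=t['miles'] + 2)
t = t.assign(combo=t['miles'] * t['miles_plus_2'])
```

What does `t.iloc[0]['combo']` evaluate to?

take 2 rows with largest miles:
  driver  miles  fare
9    Tom     77    80
1    Jon     73    16
add column miles_plus_2 = t['miles'] + 2:
  driver  miles  fare  miles_plus_2
9    Tom     77    80            79
1    Jon     73    16            75
add column combo = t['miles'] * t['miles_plus_2']:
  driver  miles  fare  miles_plus_2  combo
9    Tom     77    80            79   6083
1    Jon     73    16            75   5475
Finally, value at position 0, column 'combo' = 6083.

6083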